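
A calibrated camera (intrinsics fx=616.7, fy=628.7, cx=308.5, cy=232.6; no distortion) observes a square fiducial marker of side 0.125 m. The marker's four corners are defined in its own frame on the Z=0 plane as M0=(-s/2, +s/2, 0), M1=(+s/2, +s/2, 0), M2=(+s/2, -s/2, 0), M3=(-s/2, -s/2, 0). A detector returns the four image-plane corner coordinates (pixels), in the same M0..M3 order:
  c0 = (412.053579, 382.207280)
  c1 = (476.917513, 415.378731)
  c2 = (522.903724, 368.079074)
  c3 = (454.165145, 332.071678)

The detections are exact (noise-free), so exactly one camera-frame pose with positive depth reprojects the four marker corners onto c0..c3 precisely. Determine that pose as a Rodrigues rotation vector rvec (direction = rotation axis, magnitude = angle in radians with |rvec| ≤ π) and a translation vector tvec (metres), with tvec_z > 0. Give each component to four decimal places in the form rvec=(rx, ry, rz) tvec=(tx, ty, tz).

rvec=(0.5630, 0.0435, 0.4906) tvec=(0.2539, 0.2257, 0.9941)

Intrinsics K: fx=616.7, fy=628.7, cx=308.5, cy=232.6
Marker side s = 0.125 m; corners in marker frame (Z=0):
  M0 = (-0.0625, +0.0625, 0)
  M1 = (+0.0625, +0.0625, 0)
  M2 = (+0.0625, -0.0625, 0)
  M3 = (-0.0625, -0.0625, 0)
Detected image corners:
  c0 = (412.053579, 382.207280) px
  c1 = (476.917513, 415.378731) px
  c2 = (522.903724, 368.079074) px
  c3 = (454.165145, 332.071678) px
Planar DLT: solve 8×8 A·h = b for H (H[2,2]=1):
  H  [+577.19176 -107.46492 +465.98074]
  H  [+311.08918 +586.33212 +375.33409]
  H  [+0.09280 +0.52521 +1.00000]
B = K⁻¹H; ‖b₁‖=1.005928, ‖b₂‖=1.005928; λ = 2/(‖b₁‖+‖b₂‖) = 0.994107, sign → tz>0 ⇒ λ=+0.994107
r₁ = λ·B[:,0] = (+0.88427,+0.45777,+0.09225); r₂ = λ·B[:,1] = (-0.43442,+0.73395,+0.52212)
r₃ = r₁×r₂ = (+0.17130,-0.50177,+0.84787); SVD([r₁ r₂ r₃]) → R = UVᵀ:
  R  [+0.88427 -0.43442 +0.17130]
  R  [+0.45777 +0.73395 -0.50177]
  R  [+0.09225 +0.52212 +0.84787]
t = (+0.25386, +0.22569, +0.99411) m
tr R = 2.466091; θ = arccos((tr R − 1)/2) = 0.748007 rad = 42.858°
axis k = ((R−Rᵀ)₃₂, (R−Rᵀ)₁₃, (R−Rᵀ)₂₁) / (2 sinθ) = (+0.752656, +0.058111, +0.655844)
rvec = θ·k = (+0.562993, +0.043467, +0.490576)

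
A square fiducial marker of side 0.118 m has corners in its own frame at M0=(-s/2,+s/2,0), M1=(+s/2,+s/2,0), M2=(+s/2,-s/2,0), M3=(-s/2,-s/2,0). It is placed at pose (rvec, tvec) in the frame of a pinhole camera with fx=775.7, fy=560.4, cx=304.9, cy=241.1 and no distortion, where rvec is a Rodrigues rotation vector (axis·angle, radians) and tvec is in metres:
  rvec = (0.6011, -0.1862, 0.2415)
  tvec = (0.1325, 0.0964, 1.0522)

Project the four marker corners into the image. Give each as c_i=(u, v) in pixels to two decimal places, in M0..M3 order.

Intrinsics K: fx=775.7, fy=560.4, cx=304.9, cy=241.1
Marker side s = 0.118 m; corners in marker frame (Z=0):
  M0 = (-0.0590, +0.0590, 0)
  M1 = (+0.0590, +0.0590, 0)
  M2 = (+0.0590, -0.0590, 0)
  M3 = (-0.0590, -0.0590, 0)
rvec = (0.6011, -0.1862, 0.2415), |rvec| = θ = 0.67403 rad = 38.619°
Rodrigues: sinθ=0.62414, 1−cosθ=0.21869; R = I + sinθ·[k]× + (1−cosθ)·[k]×²:
    [+0.95524 -0.27750 -0.10254]
    [+0.16975 +0.79800 -0.57825]
    [+0.24229 +0.53496 +0.80939]
t = (0.1325, 0.0964, 1.0522) m
M0: Pc = R·M0+t = (+0.05977, +0.13347, +1.06947); u = 775.7·(+0.05977)/1.06947 + 304.9 = 348.2509, v = 560.4·(+0.13347)/1.06947 + 241.1 = 311.0366
M1: Pc = R·M1+t = (+0.17249, +0.15350, +1.09806); u = 775.7·(+0.17249)/1.09806 + 304.9 = 426.7494, v = 560.4·(+0.15350)/1.09806 + 241.1 = 319.4382
M2: Pc = R·M2+t = (+0.20523, +0.05933, +1.03493); u = 775.7·(+0.20523)/1.03493 + 304.9 = 458.7246, v = 560.4·(+0.05933)/1.03493 + 241.1 = 273.2279
M3: Pc = R·M3+t = (+0.09251, +0.03930, +1.00634); u = 775.7·(+0.09251)/1.00634 + 304.9 = 376.2105, v = 560.4·(+0.03930)/1.00634 + 241.1 = 262.9864

c0=(348.25, 311.04) c1=(426.75, 319.44) c2=(458.72, 273.23) c3=(376.21, 262.99)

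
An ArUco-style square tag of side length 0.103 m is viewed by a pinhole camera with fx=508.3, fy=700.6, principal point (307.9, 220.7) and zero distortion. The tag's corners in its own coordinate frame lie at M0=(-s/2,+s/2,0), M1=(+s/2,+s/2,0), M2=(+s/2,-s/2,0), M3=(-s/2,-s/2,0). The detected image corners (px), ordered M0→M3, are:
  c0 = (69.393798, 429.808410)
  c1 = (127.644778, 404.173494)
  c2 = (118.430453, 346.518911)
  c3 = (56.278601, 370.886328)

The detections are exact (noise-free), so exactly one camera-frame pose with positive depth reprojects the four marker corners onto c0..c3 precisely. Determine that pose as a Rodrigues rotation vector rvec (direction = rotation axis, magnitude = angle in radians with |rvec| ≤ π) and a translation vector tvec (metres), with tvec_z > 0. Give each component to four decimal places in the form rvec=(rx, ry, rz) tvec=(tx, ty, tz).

rvec=(0.5213, -0.4780, -0.1114) tvec=(-0.3880, 0.2205, 0.9211)

Intrinsics K: fx=508.3, fy=700.6, cx=307.9, cy=220.7
Marker side s = 0.103 m; corners in marker frame (Z=0):
  M0 = (-0.0515, +0.0515, 0)
  M1 = (+0.0515, +0.0515, 0)
  M2 = (+0.0515, -0.0515, 0)
  M3 = (-0.0515, -0.0515, 0)
Detected image corners:
  c0 = (69.393798, 429.808410) px
  c1 = (127.644778, 404.173494) px
  c2 = (118.430453, 346.518911) px
  c3 = (56.278601, 370.886328) px
Planar DLT: solve 8×8 A·h = b for H (H[2,2]=1):
  H  [+625.35157 +158.74883 +93.78465]
  H  [-70.11160 +777.71298 +388.38019]
  H  [+0.44551 +0.54647 +1.00000]
B = K⁻¹H; ‖b₁‖=1.085668, ‖b₂‖=1.085668; λ = 2/(‖b₁‖+‖b₂‖) = 0.921092, sign → tz>0 ⇒ λ=+0.921092
r₁ = λ·B[:,0] = (+0.88463,-0.22145,+0.41036); r₂ = λ·B[:,1] = (-0.01723,+0.86391,+0.50335)
r₃ = r₁×r₂ = (-0.46598,-0.45235,+0.76042); SVD([r₁ r₂ r₃]) → R = UVᵀ:
  R  [+0.88463 -0.01723 -0.46598]
  R  [-0.22145 +0.86391 -0.45235]
  R  [+0.41036 +0.50335 +0.76042]
t = (-0.38800, +0.22045, +0.92109) m
tr R = 2.508959; θ = arccos((tr R − 1)/2) = 0.715935 rad = 41.020°
axis k = ((R−Rᵀ)₃₂, (R−Rᵀ)₁₃, (R−Rᵀ)₂₁) / (2 sinθ) = (+0.728074, -0.667612, -0.155573)
rvec = θ·k = (+0.521254, -0.477967, -0.111380)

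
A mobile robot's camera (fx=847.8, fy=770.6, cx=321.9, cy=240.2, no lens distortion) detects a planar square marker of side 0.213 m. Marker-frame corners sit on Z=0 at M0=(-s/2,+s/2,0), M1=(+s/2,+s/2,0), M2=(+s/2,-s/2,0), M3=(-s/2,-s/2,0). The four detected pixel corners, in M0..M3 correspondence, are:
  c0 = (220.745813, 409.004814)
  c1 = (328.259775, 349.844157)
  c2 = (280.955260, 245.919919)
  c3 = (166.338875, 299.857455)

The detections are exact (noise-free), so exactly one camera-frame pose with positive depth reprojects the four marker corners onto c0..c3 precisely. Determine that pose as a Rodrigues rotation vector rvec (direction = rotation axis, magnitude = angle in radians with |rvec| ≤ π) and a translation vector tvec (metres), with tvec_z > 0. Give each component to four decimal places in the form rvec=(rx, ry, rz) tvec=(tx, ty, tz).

rvec=(0.1230, -0.4857, -0.4225) tvec=(-0.1133, 0.1517, 1.3612)

Intrinsics K: fx=847.8, fy=770.6, cx=321.9, cy=240.2
Marker side s = 0.213 m; corners in marker frame (Z=0):
  M0 = (-0.1065, +0.1065, 0)
  M1 = (+0.1065, +0.1065, 0)
  M2 = (+0.1065, -0.1065, 0)
  M3 = (-0.1065, -0.1065, 0)
Detected image corners:
  c0 = (220.745813, 409.004814) px
  c1 = (328.259775, 349.844157) px
  c2 = (280.955260, 245.919919) px
  c3 = (166.338875, 299.857455) px
Planar DLT: solve 8×8 A·h = b for H (H[2,2]=1):
  H  [+599.20690 +277.24225 +251.35272]
  H  [-163.48588 +550.87985 +326.10213]
  H  [+0.31337 +0.15674 +1.00000]
B = K⁻¹H; ‖b₁‖=0.734643, ‖b₂‖=0.734643; λ = 2/(‖b₁‖+‖b₂‖) = 1.361205, sign → tz>0 ⇒ λ=+1.361205
r₁ = λ·B[:,0] = (+0.80011,-0.42175,+0.42656); r₂ = λ·B[:,1] = (+0.36413,+0.90658,+0.21335)
r₃ = r₁×r₂ = (-0.47669,-0.01538,+0.87894); SVD([r₁ r₂ r₃]) → R = UVᵀ:
  R  [+0.80011 +0.36413 -0.47669]
  R  [-0.42175 +0.90658 -0.01538]
  R  [+0.42656 +0.21335 +0.87894]
t = (-0.11327, +0.15174, +1.36120) m
tr R = 2.585630; θ = arccos((tr R − 1)/2) = 0.655383 rad = 37.551°
axis k = ((R−Rᵀ)₃₂, (R−Rᵀ)₁₃, (R−Rᵀ)₂₁) / (2 sinθ) = (+0.187654, -0.741024, -0.644725)
rvec = θ·k = (+0.122985, -0.485654, -0.422541)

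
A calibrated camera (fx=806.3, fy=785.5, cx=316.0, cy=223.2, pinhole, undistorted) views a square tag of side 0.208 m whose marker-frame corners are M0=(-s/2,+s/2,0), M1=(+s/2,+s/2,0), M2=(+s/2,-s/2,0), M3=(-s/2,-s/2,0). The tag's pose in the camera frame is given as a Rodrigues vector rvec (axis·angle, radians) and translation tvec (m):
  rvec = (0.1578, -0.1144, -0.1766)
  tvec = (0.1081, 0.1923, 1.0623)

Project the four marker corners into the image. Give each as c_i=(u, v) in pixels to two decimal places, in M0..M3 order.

Intrinsics K: fx=806.3, fy=785.5, cx=316.0, cy=223.2
Marker side s = 0.208 m; corners in marker frame (Z=0):
  M0 = (-0.1040, +0.1040, 0)
  M1 = (+0.1040, +0.1040, 0)
  M2 = (+0.1040, -0.1040, 0)
  M3 = (-0.1040, -0.1040, 0)
rvec = (0.1578, -0.1144, -0.1766), |rvec| = θ = 0.26301 rad = 15.070°
Rodrigues: sinθ=0.25999, 1−cosθ=0.03439; R = I + sinθ·[k]× + (1−cosθ)·[k]×²:
    [+0.97799 +0.16560 -0.12694]
    [-0.18355 +0.97212 -0.14594]
    [+0.09923 +0.16603 +0.98112]
t = (0.1081, 0.1923, 1.0623) m
M0: Pc = R·M0+t = (+0.02361, +0.31249, +1.06925); u = 806.3·(+0.02361)/1.06925 + 316.0 = 333.8047, v = 785.5·(+0.31249)/1.06925 + 223.2 = 452.7634
M1: Pc = R·M1+t = (+0.22703, +0.27431, +1.08989); u = 806.3·(+0.22703)/1.08989 + 316.0 = 483.9593, v = 785.5·(+0.27431)/1.08989 + 223.2 = 420.9009
M2: Pc = R·M2+t = (+0.19259, +0.07211, +1.05535); u = 806.3·(+0.19259)/1.05535 + 316.0 = 463.1398, v = 785.5·(+0.07211)/1.05535 + 223.2 = 276.8724
M3: Pc = R·M3+t = (-0.01083, +0.11029, +1.03471); u = 806.3·(-0.01083)/1.03471 + 316.0 = 307.5584, v = 785.5·(+0.11029)/1.03471 + 223.2 = 306.9253

c0=(333.80, 452.76) c1=(483.96, 420.90) c2=(463.14, 276.87) c3=(307.56, 306.93)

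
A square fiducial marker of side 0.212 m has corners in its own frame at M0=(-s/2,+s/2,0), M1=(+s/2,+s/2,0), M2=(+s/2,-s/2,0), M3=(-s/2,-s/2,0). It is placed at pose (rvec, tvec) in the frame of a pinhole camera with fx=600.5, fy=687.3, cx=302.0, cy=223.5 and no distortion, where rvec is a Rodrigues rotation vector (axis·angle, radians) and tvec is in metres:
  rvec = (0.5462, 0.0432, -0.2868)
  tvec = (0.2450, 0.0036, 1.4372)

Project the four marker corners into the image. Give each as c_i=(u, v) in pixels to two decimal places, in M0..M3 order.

c0=(371.12, 277.16) c1=(454.87, 252.68) c2=(440.81, 168.29) c3=(350.87, 196.14)

Intrinsics K: fx=600.5, fy=687.3, cx=302.0, cy=223.5
Marker side s = 0.212 m; corners in marker frame (Z=0):
  M0 = (-0.1060, +0.1060, 0)
  M1 = (+0.1060, +0.1060, 0)
  M2 = (+0.1060, -0.1060, 0)
  M3 = (-0.1060, -0.1060, 0)
rvec = (0.5462, 0.0432, -0.2868), |rvec| = θ = 0.61843 rad = 35.433°
Rodrigues: sinθ=0.57976, 1−cosθ=0.18521; R = I + sinθ·[k]× + (1−cosθ)·[k]×²:
    [+0.95926 +0.28029 -0.03536]
    [-0.25744 +0.81569 -0.51804]
    [-0.11636 +0.50604 +0.85462]
t = (0.2450, 0.0036, 1.4372) m
M0: Pc = R·M0+t = (+0.17303, +0.11735, +1.50317); u = 600.5·(+0.17303)/1.50317 + 302.0 = 371.1230, v = 687.3·(+0.11735)/1.50317 + 223.5 = 277.1571
M1: Pc = R·M1+t = (+0.37639, +0.06278, +1.47851); u = 600.5·(+0.37639)/1.47851 + 302.0 = 454.8731, v = 687.3·(+0.06278)/1.47851 + 223.5 = 252.6817
M2: Pc = R·M2+t = (+0.31697, -0.11015, +1.37123); u = 600.5·(+0.31697)/1.37123 + 302.0 = 440.8109, v = 687.3·(-0.11015)/1.37123 + 223.5 = 168.2884
M3: Pc = R·M3+t = (+0.11361, -0.05558, +1.39589); u = 600.5·(+0.11361)/1.39589 + 302.0 = 350.8727, v = 687.3·(-0.05558)/1.39589 + 223.5 = 196.1363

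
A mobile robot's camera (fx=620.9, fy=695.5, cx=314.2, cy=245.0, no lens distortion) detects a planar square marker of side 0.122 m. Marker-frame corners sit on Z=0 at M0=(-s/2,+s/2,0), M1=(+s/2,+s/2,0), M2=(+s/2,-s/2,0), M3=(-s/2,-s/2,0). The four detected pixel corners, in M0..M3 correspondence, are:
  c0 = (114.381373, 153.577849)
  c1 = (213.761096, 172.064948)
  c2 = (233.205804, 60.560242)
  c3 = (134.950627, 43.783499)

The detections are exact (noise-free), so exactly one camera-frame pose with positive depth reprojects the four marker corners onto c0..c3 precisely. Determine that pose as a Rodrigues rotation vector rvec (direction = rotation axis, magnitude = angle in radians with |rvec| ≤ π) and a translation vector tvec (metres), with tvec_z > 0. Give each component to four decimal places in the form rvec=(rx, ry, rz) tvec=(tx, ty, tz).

rvec=(-0.0921, 0.0726, 0.1740) tvec=(-0.1671, -0.1466, 0.7392)

Intrinsics K: fx=620.9, fy=695.5, cx=314.2, cy=245.0
Marker side s = 0.122 m; corners in marker frame (Z=0):
  M0 = (-0.0610, +0.0610, 0)
  M1 = (+0.0610, +0.0610, 0)
  M2 = (+0.0610, -0.0610, 0)
  M3 = (-0.0610, -0.0610, 0)
Detected image corners:
  c0 = (114.381373, 153.577849) px
  c1 = (213.761096, 172.064948) px
  c2 = (233.205804, 60.560242) px
  c3 = (134.950627, 43.783499) px
Planar DLT: solve 8×8 A·h = b for H (H[2,2]=1):
  H  [+791.08730 -184.07797 +173.81850]
  H  [+132.82840 +894.53189 +107.04955]
  H  [-0.10834 -0.11521 +1.00000]
B = K⁻¹H; ‖b₁‖=1.352879, ‖b₂‖=1.352879; λ = 2/(‖b₁‖+‖b₂‖) = 0.739164, sign → tz>0 ⇒ λ=+0.739164
r₁ = λ·B[:,0] = (+0.98229,+0.16938,-0.08008); r₂ = λ·B[:,1] = (-0.17604,+0.98069,-0.08516)
r₃ = r₁×r₂ = (+0.06411,+0.09775,+0.99314); SVD([r₁ r₂ r₃]) → R = UVᵀ:
  R  [+0.98229 -0.17604 +0.06411]
  R  [+0.16938 +0.98069 +0.09775]
  R  [-0.08008 -0.08516 +0.99314]
t = (-0.16712, -0.14661, +0.73916) m
tr R = 2.956127; θ = arccos((tr R − 1)/2) = 0.209843 rad = 12.023°
axis k = ((R−Rᵀ)₃₂, (R−Rᵀ)₁₃, (R−Rᵀ)₂₁) / (2 sinθ) = (-0.439052, +0.346108, +0.829122)
rvec = θ·k = (-0.092132, +0.072628, +0.173985)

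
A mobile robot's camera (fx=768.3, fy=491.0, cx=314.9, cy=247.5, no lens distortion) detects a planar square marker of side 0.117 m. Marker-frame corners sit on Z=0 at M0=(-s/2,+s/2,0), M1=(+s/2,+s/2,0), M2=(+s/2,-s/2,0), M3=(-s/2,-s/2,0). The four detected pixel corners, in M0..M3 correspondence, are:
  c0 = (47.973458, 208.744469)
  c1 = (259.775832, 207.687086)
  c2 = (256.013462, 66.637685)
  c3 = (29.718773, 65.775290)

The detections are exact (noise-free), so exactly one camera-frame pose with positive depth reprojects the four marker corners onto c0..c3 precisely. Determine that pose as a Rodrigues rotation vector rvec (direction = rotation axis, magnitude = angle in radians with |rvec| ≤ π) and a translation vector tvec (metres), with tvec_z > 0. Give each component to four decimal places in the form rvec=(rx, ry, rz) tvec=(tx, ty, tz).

Intrinsics K: fx=768.3, fy=491.0, cx=314.9, cy=247.5
Marker side s = 0.117 m; corners in marker frame (Z=0):
  M0 = (-0.0585, +0.0585, 0)
  M1 = (+0.0585, +0.0585, 0)
  M2 = (+0.0585, -0.0585, 0)
  M3 = (-0.0585, -0.0585, 0)
Detected image corners:
  c0 = (47.973458, 208.744469) px
  c1 = (259.775832, 207.687086) px
  c2 = (256.013462, 66.637685) px
  c3 = (29.718773, 65.775290) px
Planar DLT: solve 8×8 A·h = b for H (H[2,2]=1):
  H  [+1887.38238 +176.70492 +149.29336]
  H  [+14.80480 +1290.48870 +139.53545]
  H  [+0.11593 +0.55965 +1.00000]
B = K⁻¹H; ‖b₁‖=2.412008, ‖b₂‖=2.412008; λ = 2/(‖b₁‖+‖b₂‖) = 0.414592, sign → tz>0 ⇒ λ=+0.414592
r₁ = λ·B[:,0] = (+0.99878,-0.01173,+0.04806); r₂ = λ·B[:,1] = (+0.00025,+0.97271,+0.23203)
r₃ = r₁×r₂ = (-0.04947,-0.23173,+0.97152); SVD([r₁ r₂ r₃]) → R = UVᵀ:
  R  [+0.99878 +0.00025 -0.04947]
  R  [-0.01173 +0.97271 -0.23173]
  R  [+0.04806 +0.23203 +0.97152]
t = (-0.08937, -0.09116, +0.41459) m
tr R = 2.943007; θ = arccos((tr R − 1)/2) = 0.239303 rad = 13.711°
axis k = ((R−Rᵀ)₃₂, (R−Rᵀ)₁₃, (R−Rᵀ)₂₁) / (2 sinθ) = (+0.978278, -0.205748, -0.025274)
rvec = θ·k = (+0.234105, -0.049236, -0.006048)

rvec=(0.2341, -0.0492, -0.0060) tvec=(-0.0894, -0.0912, 0.4146)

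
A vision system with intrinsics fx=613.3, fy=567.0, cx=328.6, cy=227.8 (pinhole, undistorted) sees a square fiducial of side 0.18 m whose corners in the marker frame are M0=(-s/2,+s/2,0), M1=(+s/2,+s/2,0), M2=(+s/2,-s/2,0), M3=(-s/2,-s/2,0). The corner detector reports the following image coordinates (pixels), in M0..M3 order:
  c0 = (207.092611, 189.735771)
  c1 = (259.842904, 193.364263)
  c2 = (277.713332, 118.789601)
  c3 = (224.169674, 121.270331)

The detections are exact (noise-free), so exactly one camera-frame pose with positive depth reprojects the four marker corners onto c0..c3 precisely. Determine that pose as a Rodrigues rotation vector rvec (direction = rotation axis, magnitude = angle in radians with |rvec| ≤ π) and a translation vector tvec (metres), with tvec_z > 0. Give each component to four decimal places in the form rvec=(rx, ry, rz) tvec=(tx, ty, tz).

rvec=(-0.1689, 0.7002, 0.1609) tvec=(-0.1960, -0.1751, 1.3743)

Intrinsics K: fx=613.3, fy=567.0, cx=328.6, cy=227.8
Marker side s = 0.18 m; corners in marker frame (Z=0):
  M0 = (-0.0900, +0.0900, 0)
  M1 = (+0.0900, +0.0900, 0)
  M2 = (+0.0900, -0.0900, 0)
  M3 = (-0.0900, -0.0900, 0)
Detected image corners:
  c0 = (207.092611, 189.735771) px
  c1 = (259.842904, 193.364263) px
  c2 = (277.713332, 118.789601) px
  c3 = (224.169674, 121.270331) px
Planar DLT: solve 8×8 A·h = b for H (H[2,2]=1):
  H  [+180.47795 -114.63914 +241.12840]
  H  [-70.76274 +385.25259 +155.54313]
  H  [-0.47397 -0.07290 +1.00000]
B = K⁻¹H; ‖b₁‖=0.727667, ‖b₂‖=0.727667; λ = 2/(‖b₁‖+‖b₂‖) = 1.374255, sign → tz>0 ⇒ λ=+1.374255
r₁ = λ·B[:,0] = (+0.75340,+0.09018,-0.65135); r₂ = λ·B[:,1] = (-0.20320,+0.97400,-0.10018)
r₃ = r₁×r₂ = (+0.62538,+0.20783,+0.75213); SVD([r₁ r₂ r₃]) → R = UVᵀ:
  R  [+0.75340 -0.20320 +0.62538]
  R  [+0.09018 +0.97400 +0.20783]
  R  [-0.65135 -0.10018 +0.75213]
t = (-0.19600, -0.17513, +1.37425) m
tr R = 2.479525; θ = arccos((tr R − 1)/2) = 0.738079 rad = 42.289°
axis k = ((R−Rᵀ)₃₂, (R−Rᵀ)₁₃, (R−Rᵀ)₂₁) / (2 sinθ) = (-0.228884, +0.948728, +0.218008)
rvec = θ·k = (-0.168934, +0.700236, +0.160907)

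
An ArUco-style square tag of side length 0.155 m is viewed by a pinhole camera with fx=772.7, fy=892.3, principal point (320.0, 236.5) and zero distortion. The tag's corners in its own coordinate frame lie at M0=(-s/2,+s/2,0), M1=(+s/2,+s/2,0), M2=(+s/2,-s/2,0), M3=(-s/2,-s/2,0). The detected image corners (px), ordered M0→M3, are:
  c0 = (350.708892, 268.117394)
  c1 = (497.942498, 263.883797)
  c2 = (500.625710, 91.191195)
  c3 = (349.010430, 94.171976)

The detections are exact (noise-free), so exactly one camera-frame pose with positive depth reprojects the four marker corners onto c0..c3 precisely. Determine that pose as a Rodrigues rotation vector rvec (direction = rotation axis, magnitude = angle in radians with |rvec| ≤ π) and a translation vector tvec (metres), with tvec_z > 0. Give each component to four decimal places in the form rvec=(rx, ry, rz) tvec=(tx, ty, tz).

Intrinsics K: fx=772.7, fy=892.3, cx=320.0, cy=236.5
Marker side s = 0.155 m; corners in marker frame (Z=0):
  M0 = (-0.0775, +0.0775, 0)
  M1 = (+0.0775, +0.0775, 0)
  M2 = (+0.0775, -0.0775, 0)
  M3 = (-0.0775, -0.0775, 0)
Detected image corners:
  c0 = (350.708892, 268.117394) px
  c1 = (497.942498, 263.883797) px
  c2 = (500.625710, 91.191195) px
  c3 = (349.010430, 94.171976) px
Planar DLT: solve 8×8 A·h = b for H (H[2,2]=1):
  H  [+985.29422 +77.16138 +424.86111]
  H  [-14.26121 +1152.12985 +180.60573]
  H  [+0.05058 +0.18935 +1.00000]
B = K⁻¹H; ‖b₁‖=1.255550, ‖b₂‖=1.255550; λ = 2/(‖b₁‖+‖b₂‖) = 0.796464, sign → tz>0 ⇒ λ=+0.796464
r₁ = λ·B[:,0] = (+0.99891,-0.02341,+0.04028); r₂ = λ·B[:,1] = (+0.01708,+0.98841,+0.15081)
r₃ = r₁×r₂ = (-0.04334,-0.14996,+0.98774); SVD([r₁ r₂ r₃]) → R = UVᵀ:
  R  [+0.99891 +0.01708 -0.04334]
  R  [-0.02341 +0.98841 -0.14996]
  R  [+0.04028 +0.15081 +0.98774]
t = (+0.10809, -0.04989, +0.79646) m
tr R = 2.975071; θ = arccos((tr R − 1)/2) = 0.158055 rad = 9.056°
axis k = ((R−Rᵀ)₃₂, (R−Rᵀ)₁₃, (R−Rᵀ)₂₁) / (2 sinθ) = (+0.955452, -0.265654, -0.128605)
rvec = θ·k = (+0.151014, -0.041988, -0.020327)

rvec=(0.1510, -0.0420, -0.0203) tvec=(0.1081, -0.0499, 0.7965)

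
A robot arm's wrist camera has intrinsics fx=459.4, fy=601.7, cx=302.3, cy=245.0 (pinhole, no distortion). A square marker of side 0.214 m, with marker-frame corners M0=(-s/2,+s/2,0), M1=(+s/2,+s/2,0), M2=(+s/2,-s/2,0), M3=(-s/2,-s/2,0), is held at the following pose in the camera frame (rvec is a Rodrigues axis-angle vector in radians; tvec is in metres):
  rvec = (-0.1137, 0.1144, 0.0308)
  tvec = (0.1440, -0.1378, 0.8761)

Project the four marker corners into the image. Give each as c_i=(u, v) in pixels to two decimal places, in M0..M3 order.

Intrinsics K: fx=459.4, fy=601.7, cx=302.3, cy=245.0
Marker side s = 0.214 m; corners in marker frame (Z=0):
  M0 = (-0.1070, +0.1070, 0)
  M1 = (+0.1070, +0.1070, 0)
  M2 = (+0.1070, -0.1070, 0)
  M3 = (-0.1070, -0.1070, 0)
rvec = (-0.1137, 0.1144, 0.0308), |rvec| = θ = 0.16421 rad = 9.408°
Rodrigues: sinθ=0.16347, 1−cosθ=0.01345; R = I + sinθ·[k]× + (1−cosθ)·[k]×²:
    [+0.99300 -0.03715 +0.11214]
    [+0.02417 +0.99308 +0.11495]
    [-0.11563 -0.11143 +0.98702]
t = (0.1440, -0.1378, 0.8761) m
M0: Pc = R·M0+t = (+0.03377, -0.03413, +0.87655); u = 459.4·(+0.03377)/0.87655 + 302.3 = 320.0010, v = 601.7·(-0.03413)/0.87655 + 245.0 = 221.5737
M1: Pc = R·M1+t = (+0.24628, -0.02895, +0.85180); u = 459.4·(+0.24628)/0.85180 + 302.3 = 435.1228, v = 601.7·(-0.02895)/0.85180 + 245.0 = 224.5472
M2: Pc = R·M2+t = (+0.25423, -0.24147, +0.87565); u = 459.4·(+0.25423)/0.87565 + 302.3 = 435.6767, v = 601.7·(-0.24147)/0.87565 + 245.0 = 79.0728
M3: Pc = R·M3+t = (+0.04172, -0.24665, +0.90040); u = 459.4·(+0.04172)/0.90040 + 302.3 = 323.5886, v = 601.7·(-0.24665)/0.90040 + 245.0 = 80.1761

c0=(320.00, 221.57) c1=(435.12, 224.55) c2=(435.68, 79.07) c3=(323.59, 80.18)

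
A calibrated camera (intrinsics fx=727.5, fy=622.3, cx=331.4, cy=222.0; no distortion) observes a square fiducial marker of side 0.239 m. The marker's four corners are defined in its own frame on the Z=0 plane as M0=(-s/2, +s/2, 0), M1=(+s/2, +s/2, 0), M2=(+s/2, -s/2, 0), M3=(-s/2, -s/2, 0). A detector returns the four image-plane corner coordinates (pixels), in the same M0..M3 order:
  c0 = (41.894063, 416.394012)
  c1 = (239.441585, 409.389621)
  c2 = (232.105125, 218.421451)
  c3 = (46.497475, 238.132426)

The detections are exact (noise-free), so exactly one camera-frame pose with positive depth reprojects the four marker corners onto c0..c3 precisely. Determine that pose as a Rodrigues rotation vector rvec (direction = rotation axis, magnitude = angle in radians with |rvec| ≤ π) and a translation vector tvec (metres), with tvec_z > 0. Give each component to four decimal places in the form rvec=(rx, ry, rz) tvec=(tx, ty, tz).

Intrinsics K: fx=727.5, fy=622.3, cx=331.4, cy=222.0
Marker side s = 0.239 m; corners in marker frame (Z=0):
  M0 = (-0.1195, +0.1195, 0)
  M1 = (+0.1195, +0.1195, 0)
  M2 = (+0.1195, -0.1195, 0)
  M3 = (-0.1195, -0.1195, 0)
Detected image corners:
  c0 = (41.894063, 416.394012) px
  c1 = (239.441585, 409.389621) px
  c2 = (232.105125, 218.421451) px
  c3 = (46.497475, 238.132426) px
Planar DLT: solve 8×8 A·h = b for H (H[2,2]=1):
  H  [+757.87602 -31.39528 +136.45283]
  H  [-155.03158 +688.57558 +317.97680]
  H  [-0.30669 -0.25858 +1.00000]
B = K⁻¹H; ‖b₁‖=1.228589, ‖b₂‖=1.228589; λ = 2/(‖b₁‖+‖b₂‖) = 0.813942, sign → tz>0 ⇒ λ=+0.813942
r₁ = λ·B[:,0] = (+0.96164,-0.11372,-0.24963); r₂ = λ·B[:,1] = (+0.06075,+0.97571,-0.21047)
r₃ = r₁×r₂ = (+0.26750,+0.18723,+0.94519); SVD([r₁ r₂ r₃]) → R = UVᵀ:
  R  [+0.96164 +0.06075 +0.26750]
  R  [-0.11372 +0.97571 +0.18723]
  R  [-0.24963 -0.21047 +0.94519]
t = (-0.21811, +0.12553, +0.81394) m
tr R = 2.882543; θ = arccos((tr R − 1)/2) = 0.344419 rad = 19.734°
axis k = ((R−Rᵀ)₃₂, (R−Rᵀ)₁₃, (R−Rᵀ)₂₁) / (2 sinθ) = (-0.588928, +0.765776, -0.258363)
rvec = θ·k = (-0.202838, +0.263748, -0.088985)

rvec=(-0.2028, 0.2637, -0.0890) tvec=(-0.2181, 0.1255, 0.8139)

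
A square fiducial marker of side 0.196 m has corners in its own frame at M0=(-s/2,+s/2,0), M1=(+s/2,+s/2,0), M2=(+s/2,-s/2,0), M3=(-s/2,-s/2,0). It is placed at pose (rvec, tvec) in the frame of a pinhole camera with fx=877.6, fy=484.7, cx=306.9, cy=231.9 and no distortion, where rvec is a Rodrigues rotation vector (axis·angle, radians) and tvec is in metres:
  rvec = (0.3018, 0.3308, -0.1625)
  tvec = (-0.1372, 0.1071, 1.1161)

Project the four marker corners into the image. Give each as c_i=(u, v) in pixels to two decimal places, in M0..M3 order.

Intrinsics K: fx=877.6, fy=484.7, cx=306.9, cy=231.9
Marker side s = 0.196 m; corners in marker frame (Z=0):
  M0 = (-0.0980, +0.0980, 0)
  M1 = (+0.0980, +0.0980, 0)
  M2 = (+0.0980, -0.0980, 0)
  M3 = (-0.0980, -0.0980, 0)
rvec = (0.3018, 0.3308, -0.1625), |rvec| = θ = 0.47636 rad = 27.293°
Rodrigues: sinθ=0.45855, 1−cosθ=0.11133; R = I + sinθ·[k]× + (1−cosθ)·[k]×²:
    [+0.93336 +0.20540 +0.29437]
    [-0.10744 +0.94236 -0.31689]
    [-0.34249 +0.26414 +0.90163]
t = (-0.1372, 0.1071, 1.1161) m
M0: Pc = R·M0+t = (-0.20854, +0.20998, +1.17555); u = 877.6·(-0.20854)/1.17555 + 306.9 = 151.2162, v = 484.7·(+0.20998)/1.17555 + 231.9 = 318.4786
M1: Pc = R·M1+t = (-0.02560, +0.18892, +1.10842); u = 877.6·(-0.02560)/1.10842 + 306.9 = 286.6300, v = 484.7·(+0.18892)/1.10842 + 231.9 = 314.5133
M2: Pc = R·M2+t = (-0.06586, +0.00422, +1.05665); u = 877.6·(-0.06586)/1.05665 + 306.9 = 252.1995, v = 484.7·(+0.00422)/1.05665 + 231.9 = 233.8356
M3: Pc = R·M3+t = (-0.24880, +0.02528, +1.12378); u = 877.6·(-0.24880)/1.12378 + 306.9 = 112.6039, v = 484.7·(+0.02528)/1.12378 + 231.9 = 242.8029

c0=(151.22, 318.48) c1=(286.63, 314.51) c2=(252.20, 233.84) c3=(112.60, 242.80)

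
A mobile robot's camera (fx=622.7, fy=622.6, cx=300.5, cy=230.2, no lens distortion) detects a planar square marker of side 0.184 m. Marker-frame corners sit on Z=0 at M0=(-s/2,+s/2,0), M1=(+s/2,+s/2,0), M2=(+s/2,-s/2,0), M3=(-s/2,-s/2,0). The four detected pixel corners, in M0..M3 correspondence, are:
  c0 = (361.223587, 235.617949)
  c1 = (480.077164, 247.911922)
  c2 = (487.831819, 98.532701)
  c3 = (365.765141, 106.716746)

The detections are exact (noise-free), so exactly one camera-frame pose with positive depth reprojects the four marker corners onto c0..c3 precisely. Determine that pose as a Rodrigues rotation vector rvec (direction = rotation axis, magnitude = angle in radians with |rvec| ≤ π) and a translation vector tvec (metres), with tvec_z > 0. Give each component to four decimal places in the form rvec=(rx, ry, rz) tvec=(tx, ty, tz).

Intrinsics K: fx=622.7, fy=622.6, cx=300.5, cy=230.2
Marker side s = 0.184 m; corners in marker frame (Z=0):
  M0 = (-0.0920, +0.0920, 0)
  M1 = (+0.0920, +0.0920, 0)
  M2 = (+0.0920, -0.0920, 0)
  M3 = (-0.0920, -0.0920, 0)
Detected image corners:
  c0 = (361.223587, 235.617949) px
  c1 = (480.077164, 247.911922) px
  c2 = (487.831819, 98.532701) px
  c3 = (365.765141, 106.716746) px
Planar DLT: solve 8×8 A·h = b for H (H[2,2]=1):
  H  [+315.01687 +11.32400 +419.25429]
  H  [-126.29647 +770.01306 +172.78512]
  H  [-0.80140 +0.10406 +1.00000]
B = K⁻¹H; ‖b₁‖=1.203231, ‖b₂‖=1.203231; λ = 2/(‖b₁‖+‖b₂‖) = 0.831096, sign → tz>0 ⇒ λ=+0.831096
r₁ = λ·B[:,0] = (+0.74186,+0.07767,-0.66604); r₂ = λ·B[:,1] = (-0.02662,+0.99590,+0.08649)
r₃ = r₁×r₂ = (+0.67003,-0.04643,+0.74088); SVD([r₁ r₂ r₃]) → R = UVᵀ:
  R  [+0.74186 -0.02662 +0.67003]
  R  [+0.07767 +0.99590 -0.04643]
  R  [-0.66604 +0.08649 +0.74088]
t = (+0.15850, -0.07664, +0.83110) m
tr R = 2.478638; θ = arccos((tr R − 1)/2) = 0.738738 rad = 42.327°
axis k = ((R−Rᵀ)₃₂, (R−Rᵀ)₁₃, (R−Rᵀ)₂₁) / (2 sinθ) = (+0.098696, +0.992100, +0.077444)
rvec = θ·k = (+0.072910, +0.732901, +0.057211)

rvec=(0.0729, 0.7329, 0.0572) tvec=(0.1585, -0.0766, 0.8311)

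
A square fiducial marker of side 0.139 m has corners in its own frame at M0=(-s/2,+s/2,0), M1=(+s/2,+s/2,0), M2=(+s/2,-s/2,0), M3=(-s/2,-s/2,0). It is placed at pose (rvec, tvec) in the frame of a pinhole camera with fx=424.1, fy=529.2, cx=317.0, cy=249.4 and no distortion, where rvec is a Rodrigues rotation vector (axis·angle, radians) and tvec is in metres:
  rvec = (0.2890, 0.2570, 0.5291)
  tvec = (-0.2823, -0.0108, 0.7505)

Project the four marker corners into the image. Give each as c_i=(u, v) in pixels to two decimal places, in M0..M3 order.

Intrinsics K: fx=424.1, fy=529.2, cx=317.0, cy=249.4
Marker side s = 0.139 m; corners in marker frame (Z=0):
  M0 = (-0.0695, +0.0695, 0)
  M1 = (+0.0695, +0.0695, 0)
  M2 = (+0.0695, -0.0695, 0)
  M3 = (-0.0695, -0.0695, 0)
rvec = (0.2890, 0.2570, 0.5291), |rvec| = θ = 0.65538 rad = 37.550°
Rodrigues: sinθ=0.60946, 1−cosθ=0.20718; R = I + sinθ·[k]× + (1−cosθ)·[k]×²:
    [+0.83311 -0.45620 +0.31275]
    [+0.52786 +0.82468 -0.20316]
    [-0.16524 +0.33434 +0.92785]
t = (-0.2823, -0.0108, 0.7505) m
M0: Pc = R·M0+t = (-0.37191, +0.00983, +0.78522); u = 424.1·(-0.37191)/0.78522 + 317.0 = 116.1319, v = 529.2·(+0.00983)/0.78522 + 249.4 = 256.0244
M1: Pc = R·M1+t = (-0.25611, +0.08320, +0.76225); u = 424.1·(-0.25611)/0.76225 + 317.0 = 174.5089, v = 529.2·(+0.08320)/0.76225 + 249.4 = 307.1630
M2: Pc = R·M2+t = (-0.19269, -0.03143, +0.71578); u = 424.1·(-0.19269)/0.71578 + 317.0 = 202.8292, v = 529.2·(-0.03143)/0.71578 + 249.4 = 226.1633
M3: Pc = R·M3+t = (-0.30849, -0.10480, +0.73875); u = 424.1·(-0.30849)/0.73875 + 317.0 = 139.8993, v = 529.2·(-0.10480)/0.73875 + 249.4 = 174.3260

c0=(116.13, 256.02) c1=(174.51, 307.16) c2=(202.83, 226.16) c3=(139.90, 174.33)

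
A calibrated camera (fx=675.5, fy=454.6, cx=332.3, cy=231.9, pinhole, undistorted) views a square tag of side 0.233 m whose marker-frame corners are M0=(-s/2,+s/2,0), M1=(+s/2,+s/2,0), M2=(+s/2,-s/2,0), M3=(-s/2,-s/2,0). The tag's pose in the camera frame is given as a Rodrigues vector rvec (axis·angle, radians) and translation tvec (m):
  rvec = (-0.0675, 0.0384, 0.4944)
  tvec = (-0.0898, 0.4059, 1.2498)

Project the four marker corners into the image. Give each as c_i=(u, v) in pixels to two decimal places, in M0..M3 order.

Intrinsics K: fx=675.5, fy=454.6, cx=332.3, cy=231.9
Marker side s = 0.233 m; corners in marker frame (Z=0):
  M0 = (-0.1165, +0.1165, 0)
  M1 = (+0.1165, +0.1165, 0)
  M2 = (+0.1165, -0.1165, 0)
  M3 = (-0.1165, -0.1165, 0)
rvec = (-0.0675, 0.0384, 0.4944), |rvec| = θ = 0.50046 rad = 28.674°
Rodrigues: sinθ=0.47983, 1−cosθ=0.12264; R = I + sinθ·[k]× + (1−cosθ)·[k]×²:
    [+0.87959 -0.47529 +0.02048]
    [+0.47275 +0.87808 +0.07401]
    [-0.05316 -0.05542 +0.99705]
t = (-0.0898, 0.4059, 1.2498) m
M0: Pc = R·M0+t = (-0.24764, +0.45312, +1.24954); u = 675.5·(-0.24764)/1.24954 + 332.3 = 198.4238, v = 454.6·(+0.45312)/1.24954 + 231.9 = 396.7523
M1: Pc = R·M1+t = (-0.04270, +0.56327, +1.23715); u = 675.5·(-0.04270)/1.23715 + 332.3 = 308.9860, v = 454.6·(+0.56327)/1.23715 + 231.9 = 438.8784
M2: Pc = R·M2+t = (+0.06804, +0.35868, +1.25006); u = 675.5·(+0.06804)/1.25006 + 332.3 = 369.0688, v = 454.6·(+0.35868)/1.25006 + 231.9 = 362.3376
M3: Pc = R·M3+t = (-0.13690, +0.24853, +1.26245); u = 675.5·(-0.13690)/1.26245 + 332.3 = 259.0480, v = 454.6·(+0.24853)/1.26245 + 231.9 = 321.3933

c0=(198.42, 396.75) c1=(308.99, 438.88) c2=(369.07, 362.34) c3=(259.05, 321.39)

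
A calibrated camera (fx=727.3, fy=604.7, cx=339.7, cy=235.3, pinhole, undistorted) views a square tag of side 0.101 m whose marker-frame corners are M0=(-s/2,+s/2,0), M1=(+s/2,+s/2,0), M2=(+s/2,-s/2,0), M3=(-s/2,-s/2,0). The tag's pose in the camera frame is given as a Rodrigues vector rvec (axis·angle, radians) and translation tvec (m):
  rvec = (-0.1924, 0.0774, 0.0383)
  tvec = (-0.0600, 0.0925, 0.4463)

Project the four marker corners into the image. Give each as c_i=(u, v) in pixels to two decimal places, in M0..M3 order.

Intrinsics K: fx=727.3, fy=604.7, cx=339.7, cy=235.3
Marker side s = 0.101 m; corners in marker frame (Z=0):
  M0 = (-0.0505, +0.0505, 0)
  M1 = (+0.0505, +0.0505, 0)
  M2 = (+0.0505, -0.0505, 0)
  M3 = (-0.0505, -0.0505, 0)
rvec = (-0.1924, 0.0774, 0.0383), |rvec| = θ = 0.21089 rad = 12.083°
Rodrigues: sinθ=0.20933, 1−cosθ=0.02216; R = I + sinθ·[k]× + (1−cosθ)·[k]×²:
    [+0.99628 -0.04544 +0.07316]
    [+0.03060 +0.98083 +0.19245]
    [-0.08050 -0.18950 +0.97858]
t = (-0.0600, 0.0925, 0.4463) m
M0: Pc = R·M0+t = (-0.11261, +0.14049, +0.44080); u = 727.3·(-0.11261)/0.44080 + 339.7 = 153.9019, v = 604.7·(+0.14049)/0.44080 + 235.3 = 428.0249
M1: Pc = R·M1+t = (-0.01198, +0.14358, +0.43267); u = 727.3·(-0.01198)/0.43267 + 339.7 = 319.5584, v = 604.7·(+0.14358)/0.43267 + 235.3 = 435.9657
M2: Pc = R·M2+t = (-0.00739, +0.04451, +0.45180); u = 727.3·(-0.00739)/0.45180 + 339.7 = 327.7988, v = 604.7·(+0.04451)/0.45180 + 235.3 = 294.8771
M3: Pc = R·M3+t = (-0.10802, +0.04142, +0.45993); u = 727.3·(-0.10802)/0.45993 + 339.7 = 168.8901, v = 604.7·(+0.04142)/0.45993 + 235.3 = 289.7608

c0=(153.90, 428.02) c1=(319.56, 435.97) c2=(327.80, 294.88) c3=(168.89, 289.76)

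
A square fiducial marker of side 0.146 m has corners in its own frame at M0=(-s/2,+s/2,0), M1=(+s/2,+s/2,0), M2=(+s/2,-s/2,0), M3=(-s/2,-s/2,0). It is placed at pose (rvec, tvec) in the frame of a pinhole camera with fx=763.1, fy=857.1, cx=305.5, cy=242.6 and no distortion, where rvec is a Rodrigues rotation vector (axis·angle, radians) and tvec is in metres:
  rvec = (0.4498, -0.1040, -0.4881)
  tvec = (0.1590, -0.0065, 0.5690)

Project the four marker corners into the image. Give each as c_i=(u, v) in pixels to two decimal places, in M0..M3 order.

Intrinsics K: fx=763.1, fy=857.1, cx=305.5, cy=242.6
Marker side s = 0.146 m; corners in marker frame (Z=0):
  M0 = (-0.0730, +0.0730, 0)
  M1 = (+0.0730, +0.0730, 0)
  M2 = (+0.0730, -0.0730, 0)
  M3 = (-0.0730, -0.0730, 0)
rvec = (0.4498, -0.1040, -0.4881), |rvec| = θ = 0.67185 rad = 38.494°
Rodrigues: sinθ=0.62243, 1−cosθ=0.21733; R = I + sinθ·[k]× + (1−cosθ)·[k]×²:
    [+0.88009 +0.42968 -0.20206]
    [-0.47472 +0.78788 -0.39228]
    [-0.00936 +0.44116 +0.89738]
t = (0.1590, -0.0065, 0.5690) m
M0: Pc = R·M0+t = (+0.12612, +0.08567, +0.60189); u = 763.1·(+0.12612)/0.60189 + 305.5 = 465.4009, v = 857.1·(+0.08567)/0.60189 + 242.6 = 364.5960
M1: Pc = R·M1+t = (+0.25461, +0.01636, +0.60052); u = 763.1·(+0.25461)/0.60052 + 305.5 = 629.0436, v = 857.1·(+0.01636)/0.60052 + 242.6 = 265.9507
M2: Pc = R·M2+t = (+0.19188, -0.09867, +0.53611); u = 763.1·(+0.19188)/0.53611 + 305.5 = 578.6208, v = 857.1·(-0.09867)/0.53611 + 242.6 = 84.8529
M3: Pc = R·M3+t = (+0.06339, -0.02936, +0.53748); u = 763.1·(+0.06339)/0.53748 + 305.5 = 395.4959, v = 857.1·(-0.02936)/0.53748 + 242.6 = 195.7797

c0=(465.40, 364.60) c1=(629.04, 265.95) c2=(578.62, 84.85) c3=(395.50, 195.78)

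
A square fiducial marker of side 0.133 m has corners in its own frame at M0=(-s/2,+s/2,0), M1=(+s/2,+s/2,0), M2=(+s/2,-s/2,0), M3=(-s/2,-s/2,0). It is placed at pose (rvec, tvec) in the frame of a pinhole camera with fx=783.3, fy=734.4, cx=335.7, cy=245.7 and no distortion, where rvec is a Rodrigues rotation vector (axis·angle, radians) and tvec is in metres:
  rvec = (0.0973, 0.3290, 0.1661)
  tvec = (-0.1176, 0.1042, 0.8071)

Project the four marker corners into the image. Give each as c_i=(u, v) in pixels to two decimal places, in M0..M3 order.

Intrinsics K: fx=783.3, fy=734.4, cx=335.7, cy=245.7
Marker side s = 0.133 m; corners in marker frame (Z=0):
  M0 = (-0.0665, +0.0665, 0)
  M1 = (+0.0665, +0.0665, 0)
  M2 = (+0.0665, -0.0665, 0)
  M3 = (-0.0665, -0.0665, 0)
rvec = (0.0973, 0.3290, 0.1661), |rvec| = θ = 0.38118 rad = 21.840°
Rodrigues: sinθ=0.37202, 1−cosθ=0.07177; R = I + sinθ·[k]× + (1−cosθ)·[k]×²:
    [+0.93290 -0.14629 +0.32907]
    [+0.17792 +0.98170 -0.06797]
    [-0.31311 +0.12196 +0.94186]
t = (-0.1176, 0.1042, 0.8071) m
M0: Pc = R·M0+t = (-0.18937, +0.15765, +0.83603); u = 783.3·(-0.18937)/0.83603 + 335.7 = 158.2775, v = 734.4·(+0.15765)/0.83603 + 245.7 = 384.1863
M1: Pc = R·M1+t = (-0.06529, +0.18131, +0.79439); u = 783.3·(-0.06529)/0.79439 + 335.7 = 271.3209, v = 734.4·(+0.18131)/0.79439 + 245.7 = 413.3224
M2: Pc = R·M2+t = (-0.04583, +0.05075, +0.77817); u = 783.3·(-0.04583)/0.77817 + 335.7 = 289.5644, v = 734.4·(+0.05075)/0.77817 + 245.7 = 293.5946
M3: Pc = R·M3+t = (-0.16991, +0.02709, +0.81981); u = 783.3·(-0.16991)/0.81981 + 335.7 = 173.3577, v = 734.4·(+0.02709)/0.81981 + 245.7 = 269.9637

c0=(158.28, 384.19) c1=(271.32, 413.32) c2=(289.56, 293.59) c3=(173.36, 269.96)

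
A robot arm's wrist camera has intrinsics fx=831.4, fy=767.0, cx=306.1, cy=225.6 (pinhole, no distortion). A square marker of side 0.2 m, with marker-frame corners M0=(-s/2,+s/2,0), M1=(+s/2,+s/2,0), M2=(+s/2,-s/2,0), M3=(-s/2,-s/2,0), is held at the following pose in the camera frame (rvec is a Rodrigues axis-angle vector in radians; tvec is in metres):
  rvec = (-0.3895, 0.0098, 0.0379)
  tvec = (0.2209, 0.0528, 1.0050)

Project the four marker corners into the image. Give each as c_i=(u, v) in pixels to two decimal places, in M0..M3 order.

c0=(406.59, 337.82) c1=(579.06, 343.78) c2=(565.36, 198.98) c3=(405.47, 193.92)

Intrinsics K: fx=831.4, fy=767.0, cx=306.1, cy=225.6
Marker side s = 0.2 m; corners in marker frame (Z=0):
  M0 = (-0.1000, +0.1000, 0)
  M1 = (+0.1000, +0.1000, 0)
  M2 = (+0.1000, -0.1000, 0)
  M3 = (-0.1000, -0.1000, 0)
rvec = (-0.3895, 0.0098, 0.0379), |rvec| = θ = 0.39146 rad = 22.429°
Rodrigues: sinθ=0.38154, 1−cosθ=0.07565; R = I + sinθ·[k]× + (1−cosθ)·[k]×²:
    [+0.99924 -0.03882 +0.00226]
    [+0.03506 +0.92440 +0.37981]
    [-0.01684 -0.37944 +0.92506]
t = (0.2209, 0.0528, 1.0050) m
M0: Pc = R·M0+t = (+0.11709, +0.14173, +0.96874); u = 831.4·(+0.11709)/0.96874 + 306.1 = 406.5928, v = 767.0·(+0.14173)/0.96874 + 225.6 = 337.8183
M1: Pc = R·M1+t = (+0.31694, +0.14875, +0.96537); u = 831.4·(+0.31694)/0.96537 + 306.1 = 579.0576, v = 767.0·(+0.14875)/0.96537 + 225.6 = 343.7802
M2: Pc = R·M2+t = (+0.32471, -0.03613, +1.04126); u = 831.4·(+0.32471)/1.04126 + 306.1 = 565.3638, v = 767.0·(-0.03613)/1.04126 + 225.6 = 198.9831
M3: Pc = R·M3+t = (+0.12486, -0.04315, +1.04463); u = 831.4·(+0.12486)/1.04463 + 306.1 = 405.4721, v = 767.0·(-0.04315)/1.04463 + 225.6 = 193.9212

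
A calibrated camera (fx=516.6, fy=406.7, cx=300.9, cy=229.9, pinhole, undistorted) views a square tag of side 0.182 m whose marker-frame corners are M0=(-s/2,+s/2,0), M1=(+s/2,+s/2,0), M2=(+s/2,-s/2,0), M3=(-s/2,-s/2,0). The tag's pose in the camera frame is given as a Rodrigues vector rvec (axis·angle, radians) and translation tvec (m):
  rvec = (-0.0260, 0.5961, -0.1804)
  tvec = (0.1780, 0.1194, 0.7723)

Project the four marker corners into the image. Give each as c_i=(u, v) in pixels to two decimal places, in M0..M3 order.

Intrinsics K: fx=516.6, fy=406.7, cx=300.9, cy=229.9
Marker side s = 0.182 m; corners in marker frame (Z=0):
  M0 = (-0.0910, +0.0910, 0)
  M1 = (+0.0910, +0.0910, 0)
  M2 = (+0.0910, -0.0910, 0)
  M3 = (-0.0910, -0.0910, 0)
rvec = (-0.0260, 0.5961, -0.1804), |rvec| = θ = 0.62334 rad = 35.715°
Rodrigues: sinθ=0.58375, 1−cosθ=0.18807; R = I + sinθ·[k]× + (1−cosθ)·[k]×²:
    [+0.81226 +0.16144 +0.56051]
    [-0.17644 +0.98392 -0.02770]
    [-0.55597 -0.07640 +0.82768]
t = (0.1780, 0.1194, 0.7723) m
M0: Pc = R·M0+t = (+0.11878, +0.22499, +0.81594); u = 516.6·(+0.11878)/0.81594 + 300.9 = 376.1008, v = 406.7·(+0.22499)/0.81594 + 229.9 = 342.0463
M1: Pc = R·M1+t = (+0.26661, +0.19288, +0.71475); u = 516.6·(+0.26661)/0.71475 + 300.9 = 493.5942, v = 406.7·(+0.19288)/0.71475 + 229.9 = 339.6502
M2: Pc = R·M2+t = (+0.23722, +0.01381, +0.72866); u = 516.6·(+0.23722)/0.72866 + 300.9 = 469.0859, v = 406.7·(+0.01381)/0.72866 + 229.9 = 237.6063
M3: Pc = R·M3+t = (+0.08939, +0.04592, +0.82985); u = 516.6·(+0.08939)/0.82985 + 300.9 = 356.5496, v = 406.7·(+0.04592)/0.82985 + 229.9 = 252.4048

c0=(376.10, 342.05) c1=(493.59, 339.65) c2=(469.09, 237.61) c3=(356.55, 252.40)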